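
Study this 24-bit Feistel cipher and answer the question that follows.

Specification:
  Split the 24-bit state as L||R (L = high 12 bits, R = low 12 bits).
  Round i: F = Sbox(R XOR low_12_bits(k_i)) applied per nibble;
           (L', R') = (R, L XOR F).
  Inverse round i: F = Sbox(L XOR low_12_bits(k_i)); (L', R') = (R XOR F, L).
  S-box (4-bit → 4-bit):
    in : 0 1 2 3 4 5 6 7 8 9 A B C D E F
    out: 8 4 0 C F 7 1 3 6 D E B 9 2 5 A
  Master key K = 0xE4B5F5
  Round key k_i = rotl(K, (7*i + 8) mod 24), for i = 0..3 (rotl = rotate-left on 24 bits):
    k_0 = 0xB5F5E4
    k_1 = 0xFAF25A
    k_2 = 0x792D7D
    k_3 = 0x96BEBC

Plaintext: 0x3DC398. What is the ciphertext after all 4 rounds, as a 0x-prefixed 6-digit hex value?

s_0 = plaintext = 0x3DC398
s_1 = Round(s_0, k_0) = 0x3982E5
s_2 = Round(s_1, k_1) = 0x2E5B22
s_3 = Round(s_2, k_2) = 0xB2239F
s_4 = Round(s_3, k_3) = 0x39F92E

0x39F92E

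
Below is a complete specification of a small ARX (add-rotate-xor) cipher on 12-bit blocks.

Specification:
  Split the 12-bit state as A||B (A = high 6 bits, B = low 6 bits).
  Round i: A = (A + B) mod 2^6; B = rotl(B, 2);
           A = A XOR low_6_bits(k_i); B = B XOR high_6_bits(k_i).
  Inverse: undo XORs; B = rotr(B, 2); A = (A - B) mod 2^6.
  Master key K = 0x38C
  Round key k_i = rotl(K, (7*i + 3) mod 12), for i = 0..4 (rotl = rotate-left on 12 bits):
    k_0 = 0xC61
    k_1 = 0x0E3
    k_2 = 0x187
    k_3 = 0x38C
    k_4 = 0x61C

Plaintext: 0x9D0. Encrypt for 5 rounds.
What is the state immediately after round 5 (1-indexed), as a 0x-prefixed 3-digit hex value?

s_0 = plaintext = 0x9D0
s_1 = Round(s_0, k_0) = 0x5B0
s_2 = Round(s_1, k_1) = 0x940
s_3 = Round(s_2, k_2) = 0x886
s_4 = Round(s_3, k_3) = 0x916
s_5 = Round(s_4, k_4) = 0x981

0x981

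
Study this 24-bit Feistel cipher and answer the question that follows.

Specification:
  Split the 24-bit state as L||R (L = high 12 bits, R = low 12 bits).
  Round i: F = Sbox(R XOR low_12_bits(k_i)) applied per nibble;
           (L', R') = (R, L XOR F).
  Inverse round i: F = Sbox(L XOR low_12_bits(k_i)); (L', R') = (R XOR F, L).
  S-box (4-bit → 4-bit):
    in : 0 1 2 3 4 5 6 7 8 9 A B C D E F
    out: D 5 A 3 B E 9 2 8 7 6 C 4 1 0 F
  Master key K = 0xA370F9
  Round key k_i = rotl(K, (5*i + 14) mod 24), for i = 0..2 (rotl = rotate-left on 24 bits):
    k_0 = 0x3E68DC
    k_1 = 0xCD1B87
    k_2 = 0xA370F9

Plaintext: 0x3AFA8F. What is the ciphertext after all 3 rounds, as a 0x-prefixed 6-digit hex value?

0x0C347A

s_0 = plaintext = 0x3AFA8F
s_1 = Round(s_0, k_0) = 0xA8F94C
s_2 = Round(s_1, k_1) = 0x94C0C3
s_3 = Round(s_2, k_2) = 0x0C347A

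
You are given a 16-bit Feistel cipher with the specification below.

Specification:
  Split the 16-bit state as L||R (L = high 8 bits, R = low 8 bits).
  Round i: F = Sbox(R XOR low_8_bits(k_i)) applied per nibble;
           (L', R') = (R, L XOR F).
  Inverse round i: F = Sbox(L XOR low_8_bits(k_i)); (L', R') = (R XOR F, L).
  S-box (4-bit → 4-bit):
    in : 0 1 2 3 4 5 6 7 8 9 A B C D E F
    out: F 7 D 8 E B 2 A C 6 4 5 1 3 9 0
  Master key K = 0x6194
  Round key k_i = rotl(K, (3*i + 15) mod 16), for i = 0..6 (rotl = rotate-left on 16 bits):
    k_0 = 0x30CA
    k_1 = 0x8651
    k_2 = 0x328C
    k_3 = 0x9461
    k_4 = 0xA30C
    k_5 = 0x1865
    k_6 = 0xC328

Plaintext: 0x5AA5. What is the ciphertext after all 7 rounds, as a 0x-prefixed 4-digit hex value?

s_0 = plaintext = 0x5AA5
s_1 = Round(s_0, k_0) = 0xA57A
s_2 = Round(s_1, k_1) = 0x7A70
s_3 = Round(s_2, k_2) = 0x707B
s_4 = Round(s_3, k_3) = 0x7B04
s_5 = Round(s_4, k_4) = 0x0487
s_6 = Round(s_5, k_5) = 0x8799
s_7 = Round(s_6, k_6) = 0x99D0

0x99D0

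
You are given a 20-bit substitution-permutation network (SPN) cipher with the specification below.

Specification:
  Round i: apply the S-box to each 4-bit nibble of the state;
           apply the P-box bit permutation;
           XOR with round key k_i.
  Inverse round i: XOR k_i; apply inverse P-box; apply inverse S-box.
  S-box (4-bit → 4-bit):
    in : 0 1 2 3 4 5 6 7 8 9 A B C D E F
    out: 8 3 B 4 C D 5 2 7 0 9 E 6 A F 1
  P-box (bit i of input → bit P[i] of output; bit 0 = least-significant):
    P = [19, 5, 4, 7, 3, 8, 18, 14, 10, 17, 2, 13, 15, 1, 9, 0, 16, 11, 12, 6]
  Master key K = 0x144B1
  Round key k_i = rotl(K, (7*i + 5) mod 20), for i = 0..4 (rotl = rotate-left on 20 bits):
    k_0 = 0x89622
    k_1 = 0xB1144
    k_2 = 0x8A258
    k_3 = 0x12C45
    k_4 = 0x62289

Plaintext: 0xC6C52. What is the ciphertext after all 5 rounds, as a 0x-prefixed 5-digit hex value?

0x7FB82

s_0 = plaintext = 0xC6C52
s_1 = Round(s_0, k_0) = 0x64C8E
s_2 = Round(s_1, k_1) = 0x402F9
s_3 = Round(s_2, k_2) = 0xA9611
s_4 = Round(s_3, k_3) = 0x82929
s_5 = Round(s_4, k_4) = 0x7FB82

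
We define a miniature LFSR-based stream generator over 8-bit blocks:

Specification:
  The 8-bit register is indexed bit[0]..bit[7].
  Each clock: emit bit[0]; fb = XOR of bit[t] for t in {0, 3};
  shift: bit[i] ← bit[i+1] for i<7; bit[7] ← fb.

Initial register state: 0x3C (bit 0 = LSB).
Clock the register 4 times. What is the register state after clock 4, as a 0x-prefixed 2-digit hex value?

reg_0 = 0x3C
clock 1: out=0, reg = 0x9E
clock 2: out=0, reg = 0xCF
clock 3: out=1, reg = 0x67
clock 4: out=1, reg = 0xB3

0xB3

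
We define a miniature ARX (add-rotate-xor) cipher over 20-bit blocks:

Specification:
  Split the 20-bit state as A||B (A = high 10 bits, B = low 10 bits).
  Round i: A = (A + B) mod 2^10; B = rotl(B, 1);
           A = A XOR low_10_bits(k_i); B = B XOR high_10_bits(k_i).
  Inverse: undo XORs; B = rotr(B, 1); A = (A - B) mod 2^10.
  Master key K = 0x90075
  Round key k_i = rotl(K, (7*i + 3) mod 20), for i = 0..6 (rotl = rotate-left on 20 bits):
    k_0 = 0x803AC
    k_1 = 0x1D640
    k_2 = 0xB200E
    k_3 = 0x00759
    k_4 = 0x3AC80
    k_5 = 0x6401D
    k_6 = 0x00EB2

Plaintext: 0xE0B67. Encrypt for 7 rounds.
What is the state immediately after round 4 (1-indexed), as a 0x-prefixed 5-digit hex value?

0x05A3D

s_0 = plaintext = 0xE0B67
s_1 = Round(s_0, k_0) = 0x514CF
s_2 = Round(s_1, k_1) = 0x151EB
s_3 = Round(s_2, k_2) = 0x8C51E
s_4 = Round(s_3, k_3) = 0x05A3D
s_5 = Round(s_4, k_4) = 0xB4C90
s_6 = Round(s_5, k_5) = 0xDF8B0
s_7 = Round(s_6, k_6) = 0xA7163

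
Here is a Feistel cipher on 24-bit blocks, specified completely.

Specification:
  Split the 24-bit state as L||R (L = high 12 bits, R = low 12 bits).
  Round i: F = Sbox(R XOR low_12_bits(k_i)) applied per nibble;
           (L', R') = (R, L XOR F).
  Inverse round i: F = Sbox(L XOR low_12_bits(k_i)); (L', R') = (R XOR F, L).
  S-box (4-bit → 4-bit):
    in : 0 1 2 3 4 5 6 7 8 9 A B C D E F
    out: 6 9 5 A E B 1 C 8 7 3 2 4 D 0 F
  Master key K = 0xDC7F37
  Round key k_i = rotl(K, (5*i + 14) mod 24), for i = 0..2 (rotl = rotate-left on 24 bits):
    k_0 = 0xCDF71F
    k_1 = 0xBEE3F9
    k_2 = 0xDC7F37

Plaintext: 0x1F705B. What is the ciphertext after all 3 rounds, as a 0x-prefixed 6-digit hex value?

0x05D20A

s_0 = plaintext = 0x1F705B
s_1 = Round(s_0, k_0) = 0x05BD19
s_2 = Round(s_1, k_1) = 0xD1905D
s_3 = Round(s_2, k_2) = 0x05D20A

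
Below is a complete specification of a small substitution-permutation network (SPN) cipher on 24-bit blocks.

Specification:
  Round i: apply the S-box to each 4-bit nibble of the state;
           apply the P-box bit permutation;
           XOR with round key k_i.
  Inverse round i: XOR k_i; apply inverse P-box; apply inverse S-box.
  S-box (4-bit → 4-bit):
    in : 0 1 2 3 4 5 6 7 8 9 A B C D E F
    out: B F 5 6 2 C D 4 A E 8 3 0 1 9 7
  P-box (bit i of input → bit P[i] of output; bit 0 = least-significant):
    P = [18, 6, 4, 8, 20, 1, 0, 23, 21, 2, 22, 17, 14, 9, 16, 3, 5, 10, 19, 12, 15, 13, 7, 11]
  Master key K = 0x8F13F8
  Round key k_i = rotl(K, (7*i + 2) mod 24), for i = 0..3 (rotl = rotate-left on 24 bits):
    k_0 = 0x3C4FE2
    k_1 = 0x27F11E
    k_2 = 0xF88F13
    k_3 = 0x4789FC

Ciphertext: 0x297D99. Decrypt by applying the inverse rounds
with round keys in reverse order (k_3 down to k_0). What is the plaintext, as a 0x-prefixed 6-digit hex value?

s_0 = ciphertext = 0x297D99
s_1 = InvRound(s_0, k_3) = 0xB1D17B
s_2 = InvRound(s_1, k_2) = 0xA117C4
s_3 = InvRound(s_2, k_1) = 0xF40A8F
s_4 = InvRound(s_3, k_0) = 0xCFE358

0xCFE358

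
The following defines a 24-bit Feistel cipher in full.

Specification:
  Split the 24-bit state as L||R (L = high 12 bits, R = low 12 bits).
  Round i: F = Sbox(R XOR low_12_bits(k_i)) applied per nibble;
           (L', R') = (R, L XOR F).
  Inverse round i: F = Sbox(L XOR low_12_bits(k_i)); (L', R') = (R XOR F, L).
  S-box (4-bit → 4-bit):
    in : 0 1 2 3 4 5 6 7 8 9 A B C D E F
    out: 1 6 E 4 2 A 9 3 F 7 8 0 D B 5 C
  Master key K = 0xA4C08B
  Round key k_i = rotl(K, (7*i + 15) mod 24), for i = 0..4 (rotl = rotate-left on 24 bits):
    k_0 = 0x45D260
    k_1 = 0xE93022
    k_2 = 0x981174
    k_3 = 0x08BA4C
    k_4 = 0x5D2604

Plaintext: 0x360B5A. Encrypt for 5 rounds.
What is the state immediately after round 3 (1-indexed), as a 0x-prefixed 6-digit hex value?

s_0 = plaintext = 0x360B5A
s_1 = Round(s_0, k_0) = 0xB5A428
s_2 = Round(s_1, k_1) = 0x428942
s_3 = Round(s_2, k_2) = 0x942B61
s_4 = Round(s_3, k_3) = 0xB61FA9
s_5 = Round(s_4, k_4) = 0xFA9CEA

0x942B61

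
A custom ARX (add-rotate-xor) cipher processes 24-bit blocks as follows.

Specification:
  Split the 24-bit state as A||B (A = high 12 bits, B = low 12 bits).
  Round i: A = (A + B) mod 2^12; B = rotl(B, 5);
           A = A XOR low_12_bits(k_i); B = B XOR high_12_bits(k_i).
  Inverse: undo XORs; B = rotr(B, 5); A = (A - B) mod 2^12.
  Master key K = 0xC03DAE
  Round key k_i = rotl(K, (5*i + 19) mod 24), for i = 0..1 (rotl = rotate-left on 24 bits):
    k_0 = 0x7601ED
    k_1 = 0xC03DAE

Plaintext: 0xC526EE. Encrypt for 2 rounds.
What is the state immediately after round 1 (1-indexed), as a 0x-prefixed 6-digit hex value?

s_0 = plaintext = 0xC526EE
s_1 = Round(s_0, k_0) = 0x2ADAAD
s_2 = Round(s_1, k_1) = 0x0F49B6

0x2ADAAD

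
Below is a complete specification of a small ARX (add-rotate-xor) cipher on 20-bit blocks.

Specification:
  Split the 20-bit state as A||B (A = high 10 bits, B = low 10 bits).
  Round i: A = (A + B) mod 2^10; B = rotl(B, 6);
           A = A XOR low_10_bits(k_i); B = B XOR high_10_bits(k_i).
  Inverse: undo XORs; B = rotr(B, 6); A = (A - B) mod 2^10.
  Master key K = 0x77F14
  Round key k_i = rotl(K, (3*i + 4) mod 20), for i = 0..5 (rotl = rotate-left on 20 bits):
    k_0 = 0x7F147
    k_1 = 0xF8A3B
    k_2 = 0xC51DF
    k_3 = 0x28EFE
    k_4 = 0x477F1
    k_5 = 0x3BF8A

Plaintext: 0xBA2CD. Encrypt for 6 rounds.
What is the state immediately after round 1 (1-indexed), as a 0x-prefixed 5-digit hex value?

s_0 = plaintext = 0xBA2CD
s_1 = Round(s_0, k_0) = 0x3CA90
s_2 = Round(s_1, k_1) = 0x6E7CB
s_3 = Round(s_2, k_2) = 0x16DE8
s_4 = Round(s_3, k_3) = 0x2F6BD
s_5 = Round(s_4, k_4) = 0x22E76
s_6 = Round(s_5, k_5) = 0x22D48

0x3CA90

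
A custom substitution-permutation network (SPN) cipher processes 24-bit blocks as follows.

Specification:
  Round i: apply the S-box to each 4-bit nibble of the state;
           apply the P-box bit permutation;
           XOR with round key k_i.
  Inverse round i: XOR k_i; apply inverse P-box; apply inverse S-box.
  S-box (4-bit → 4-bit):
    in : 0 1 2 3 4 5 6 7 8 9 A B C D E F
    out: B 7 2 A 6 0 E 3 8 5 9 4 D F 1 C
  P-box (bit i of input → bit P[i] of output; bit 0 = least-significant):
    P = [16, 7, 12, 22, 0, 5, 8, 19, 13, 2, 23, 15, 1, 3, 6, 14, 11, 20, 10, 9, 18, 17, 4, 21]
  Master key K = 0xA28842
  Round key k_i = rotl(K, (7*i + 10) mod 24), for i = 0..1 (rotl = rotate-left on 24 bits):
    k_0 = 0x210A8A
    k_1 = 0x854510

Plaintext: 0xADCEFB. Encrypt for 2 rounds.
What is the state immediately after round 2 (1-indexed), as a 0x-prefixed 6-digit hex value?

0xDB4A0B

s_0 = plaintext = 0xADCEFB
s_1 = Round(s_0, k_0) = 0x1D75C8
s_2 = Round(s_1, k_1) = 0xDB4A0B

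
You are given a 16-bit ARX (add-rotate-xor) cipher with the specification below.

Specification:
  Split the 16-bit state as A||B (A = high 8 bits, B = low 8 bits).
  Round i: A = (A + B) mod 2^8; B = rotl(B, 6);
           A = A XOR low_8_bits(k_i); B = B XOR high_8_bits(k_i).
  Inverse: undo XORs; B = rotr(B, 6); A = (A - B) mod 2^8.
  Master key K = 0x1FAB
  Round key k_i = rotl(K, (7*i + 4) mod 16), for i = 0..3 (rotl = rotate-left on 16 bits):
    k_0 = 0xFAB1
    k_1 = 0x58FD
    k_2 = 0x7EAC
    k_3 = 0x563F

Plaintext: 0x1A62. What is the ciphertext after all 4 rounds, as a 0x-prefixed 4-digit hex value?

s_0 = plaintext = 0x1A62
s_1 = Round(s_0, k_0) = 0xCD62
s_2 = Round(s_1, k_1) = 0xD2C0
s_3 = Round(s_2, k_2) = 0x3E4E
s_4 = Round(s_3, k_3) = 0xB3C5

0xB3C5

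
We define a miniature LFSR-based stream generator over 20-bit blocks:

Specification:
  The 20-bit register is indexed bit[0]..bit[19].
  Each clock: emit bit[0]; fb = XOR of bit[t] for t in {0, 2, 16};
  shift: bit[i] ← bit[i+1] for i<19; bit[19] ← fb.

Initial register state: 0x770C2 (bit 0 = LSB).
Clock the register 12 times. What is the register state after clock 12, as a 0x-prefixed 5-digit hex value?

reg_0 = 0x770C2
clock 1: out=0, reg = 0xBB861
clock 2: out=1, reg = 0x5DC30
clock 3: out=0, reg = 0xAEE18
clock 4: out=0, reg = 0x5770C
clock 5: out=0, reg = 0x2BB86
clock 6: out=0, reg = 0x95DC3
clock 7: out=1, reg = 0x4AEE1
clock 8: out=1, reg = 0xA5770
clock 9: out=0, reg = 0x52BB8
clock 10: out=0, reg = 0xA95DC
clock 11: out=0, reg = 0xD4AEE
clock 12: out=0, reg = 0x6A577

0x6A577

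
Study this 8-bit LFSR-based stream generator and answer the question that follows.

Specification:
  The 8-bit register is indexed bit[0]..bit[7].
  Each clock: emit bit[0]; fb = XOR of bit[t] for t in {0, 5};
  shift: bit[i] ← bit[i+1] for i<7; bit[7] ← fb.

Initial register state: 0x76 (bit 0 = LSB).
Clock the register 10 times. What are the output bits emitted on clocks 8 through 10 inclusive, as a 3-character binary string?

010

reg_0 = 0x76
clock 1: out=0, reg = 0xBB
clock 2: out=1, reg = 0x5D
clock 3: out=1, reg = 0xAE
clock 4: out=0, reg = 0xD7
clock 5: out=1, reg = 0xEB
clock 6: out=1, reg = 0x75
clock 7: out=1, reg = 0x3A
clock 8: out=0, reg = 0x9D
clock 9: out=1, reg = 0xCE
clock 10: out=0, reg = 0x67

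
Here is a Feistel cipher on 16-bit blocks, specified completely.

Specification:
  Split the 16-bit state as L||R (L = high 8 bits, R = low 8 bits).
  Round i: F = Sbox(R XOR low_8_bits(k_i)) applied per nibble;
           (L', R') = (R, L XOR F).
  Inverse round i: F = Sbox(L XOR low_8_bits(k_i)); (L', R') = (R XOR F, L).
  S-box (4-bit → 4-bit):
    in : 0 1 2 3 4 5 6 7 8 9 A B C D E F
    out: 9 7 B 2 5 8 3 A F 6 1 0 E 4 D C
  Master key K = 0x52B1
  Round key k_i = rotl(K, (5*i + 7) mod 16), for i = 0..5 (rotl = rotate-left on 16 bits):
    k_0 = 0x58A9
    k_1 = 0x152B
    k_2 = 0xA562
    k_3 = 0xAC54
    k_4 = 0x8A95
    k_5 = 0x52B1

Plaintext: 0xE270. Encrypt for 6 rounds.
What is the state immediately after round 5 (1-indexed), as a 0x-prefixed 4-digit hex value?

0x386D

s_0 = plaintext = 0xE270
s_1 = Round(s_0, k_0) = 0x70A4
s_2 = Round(s_1, k_1) = 0xA48C
s_3 = Round(s_2, k_2) = 0x8C79
s_4 = Round(s_3, k_3) = 0x7938
s_5 = Round(s_4, k_4) = 0x386D
s_6 = Round(s_5, k_5) = 0x6D76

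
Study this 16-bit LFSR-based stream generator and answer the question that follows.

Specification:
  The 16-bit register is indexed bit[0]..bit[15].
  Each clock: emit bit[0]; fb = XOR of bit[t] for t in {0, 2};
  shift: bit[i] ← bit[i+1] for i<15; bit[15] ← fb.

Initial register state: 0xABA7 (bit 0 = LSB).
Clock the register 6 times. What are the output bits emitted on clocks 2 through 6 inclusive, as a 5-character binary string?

reg_0 = 0xABA7
clock 1: out=1, reg = 0x55D3
clock 2: out=1, reg = 0xAAE9
clock 3: out=1, reg = 0xD574
clock 4: out=0, reg = 0xEABA
clock 5: out=0, reg = 0x755D
clock 6: out=1, reg = 0x3AAE

11001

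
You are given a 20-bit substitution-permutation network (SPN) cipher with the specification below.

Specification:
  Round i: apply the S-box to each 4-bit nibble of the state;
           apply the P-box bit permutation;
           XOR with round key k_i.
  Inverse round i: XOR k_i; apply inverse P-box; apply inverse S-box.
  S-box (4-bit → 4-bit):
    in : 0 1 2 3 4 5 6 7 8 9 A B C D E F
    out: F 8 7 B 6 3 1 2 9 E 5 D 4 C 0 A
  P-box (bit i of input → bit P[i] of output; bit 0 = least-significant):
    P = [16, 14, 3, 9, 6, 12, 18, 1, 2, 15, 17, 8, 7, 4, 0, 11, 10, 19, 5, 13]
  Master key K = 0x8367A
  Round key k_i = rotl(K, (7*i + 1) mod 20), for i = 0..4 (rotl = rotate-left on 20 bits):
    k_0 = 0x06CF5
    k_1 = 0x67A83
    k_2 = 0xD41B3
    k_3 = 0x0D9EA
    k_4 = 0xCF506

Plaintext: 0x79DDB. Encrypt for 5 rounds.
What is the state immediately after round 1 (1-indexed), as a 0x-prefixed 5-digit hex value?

0xF67EE

s_0 = plaintext = 0x79DDB
s_1 = Round(s_0, k_0) = 0xF67EE
s_2 = Round(s_1, k_1) = 0xEDA03
s_3 = Round(s_2, k_2) = 0xA1BF4
s_4 = Round(s_3, k_3) = 0x284C4
s_5 = Round(s_4, k_4) = 0x239AE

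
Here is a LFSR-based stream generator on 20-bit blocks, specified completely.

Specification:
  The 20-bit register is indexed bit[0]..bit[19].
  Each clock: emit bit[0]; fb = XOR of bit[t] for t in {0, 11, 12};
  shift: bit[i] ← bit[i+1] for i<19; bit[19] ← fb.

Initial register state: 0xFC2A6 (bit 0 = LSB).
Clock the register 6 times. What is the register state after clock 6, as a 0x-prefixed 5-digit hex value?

reg_0 = 0xFC2A6
clock 1: out=0, reg = 0x7E153
clock 2: out=1, reg = 0xBF0A9
clock 3: out=1, reg = 0x5F854
clock 4: out=0, reg = 0x2FC2A
clock 5: out=0, reg = 0x17E15
clock 6: out=1, reg = 0x8BF0A

0x8BF0A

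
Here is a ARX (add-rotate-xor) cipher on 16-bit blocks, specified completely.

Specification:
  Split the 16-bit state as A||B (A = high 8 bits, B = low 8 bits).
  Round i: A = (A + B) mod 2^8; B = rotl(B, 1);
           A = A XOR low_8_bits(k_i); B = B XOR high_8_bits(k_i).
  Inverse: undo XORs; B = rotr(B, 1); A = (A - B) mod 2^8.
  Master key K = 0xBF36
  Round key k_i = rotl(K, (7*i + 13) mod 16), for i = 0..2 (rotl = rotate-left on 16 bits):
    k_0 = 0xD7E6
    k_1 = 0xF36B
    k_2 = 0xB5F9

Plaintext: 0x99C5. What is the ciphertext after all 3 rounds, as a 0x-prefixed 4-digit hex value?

s_0 = plaintext = 0x99C5
s_1 = Round(s_0, k_0) = 0xB85C
s_2 = Round(s_1, k_1) = 0x7F4B
s_3 = Round(s_2, k_2) = 0x3323

0x3323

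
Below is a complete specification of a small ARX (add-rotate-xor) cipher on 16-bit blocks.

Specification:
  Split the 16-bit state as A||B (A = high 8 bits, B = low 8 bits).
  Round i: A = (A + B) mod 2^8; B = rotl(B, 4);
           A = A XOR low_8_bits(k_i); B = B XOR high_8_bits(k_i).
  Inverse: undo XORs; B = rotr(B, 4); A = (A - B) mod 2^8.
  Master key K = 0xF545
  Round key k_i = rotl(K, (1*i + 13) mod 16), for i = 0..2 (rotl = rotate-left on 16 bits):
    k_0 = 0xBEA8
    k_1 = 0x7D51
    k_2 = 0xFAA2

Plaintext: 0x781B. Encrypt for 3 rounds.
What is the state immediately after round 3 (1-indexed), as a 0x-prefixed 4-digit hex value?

s_0 = plaintext = 0x781B
s_1 = Round(s_0, k_0) = 0x3B0F
s_2 = Round(s_1, k_1) = 0x1B8D
s_3 = Round(s_2, k_2) = 0x0A22

0x0A22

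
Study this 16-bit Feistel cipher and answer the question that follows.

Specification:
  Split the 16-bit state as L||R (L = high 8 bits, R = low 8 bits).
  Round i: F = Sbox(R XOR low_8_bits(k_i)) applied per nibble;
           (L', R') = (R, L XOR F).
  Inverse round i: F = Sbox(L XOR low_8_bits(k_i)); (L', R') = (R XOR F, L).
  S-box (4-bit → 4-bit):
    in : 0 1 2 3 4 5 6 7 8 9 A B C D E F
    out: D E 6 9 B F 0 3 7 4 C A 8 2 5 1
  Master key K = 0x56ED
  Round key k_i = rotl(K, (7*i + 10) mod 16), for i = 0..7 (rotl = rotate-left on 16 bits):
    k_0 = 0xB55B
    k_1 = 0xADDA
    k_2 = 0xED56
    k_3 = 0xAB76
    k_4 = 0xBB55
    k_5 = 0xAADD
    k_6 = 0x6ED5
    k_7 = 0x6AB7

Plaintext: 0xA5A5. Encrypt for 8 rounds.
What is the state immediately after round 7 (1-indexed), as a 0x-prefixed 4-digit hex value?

s_0 = plaintext = 0xA5A5
s_1 = Round(s_0, k_0) = 0xA5B0
s_2 = Round(s_1, k_1) = 0xB0A9
s_3 = Round(s_2, k_2) = 0xA9A1
s_4 = Round(s_3, k_3) = 0xA18A
s_5 = Round(s_4, k_4) = 0x8A80
s_6 = Round(s_5, k_5) = 0x8078
s_7 = Round(s_6, k_6) = 0x7842
s_8 = Round(s_7, k_7) = 0x4267

0x7842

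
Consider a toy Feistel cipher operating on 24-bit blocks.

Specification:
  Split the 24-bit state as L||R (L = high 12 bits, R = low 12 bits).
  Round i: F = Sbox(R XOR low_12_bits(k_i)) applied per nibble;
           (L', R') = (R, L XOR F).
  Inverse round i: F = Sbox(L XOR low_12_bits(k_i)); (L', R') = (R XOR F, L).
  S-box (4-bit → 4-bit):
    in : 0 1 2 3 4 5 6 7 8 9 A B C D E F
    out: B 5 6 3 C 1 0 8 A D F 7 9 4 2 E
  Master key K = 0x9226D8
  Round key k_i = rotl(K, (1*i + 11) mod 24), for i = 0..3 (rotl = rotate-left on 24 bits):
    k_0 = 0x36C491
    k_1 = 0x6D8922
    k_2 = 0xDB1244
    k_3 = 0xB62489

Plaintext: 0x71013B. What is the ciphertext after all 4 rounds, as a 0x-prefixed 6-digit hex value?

s_0 = plaintext = 0x71013B
s_1 = Round(s_0, k_0) = 0x13B6EF
s_2 = Round(s_1, k_1) = 0x6EFFAF
s_3 = Round(s_2, k_2) = 0xFAF2C8
s_4 = Round(s_3, k_3) = 0x2C8F6A

0x2C8F6A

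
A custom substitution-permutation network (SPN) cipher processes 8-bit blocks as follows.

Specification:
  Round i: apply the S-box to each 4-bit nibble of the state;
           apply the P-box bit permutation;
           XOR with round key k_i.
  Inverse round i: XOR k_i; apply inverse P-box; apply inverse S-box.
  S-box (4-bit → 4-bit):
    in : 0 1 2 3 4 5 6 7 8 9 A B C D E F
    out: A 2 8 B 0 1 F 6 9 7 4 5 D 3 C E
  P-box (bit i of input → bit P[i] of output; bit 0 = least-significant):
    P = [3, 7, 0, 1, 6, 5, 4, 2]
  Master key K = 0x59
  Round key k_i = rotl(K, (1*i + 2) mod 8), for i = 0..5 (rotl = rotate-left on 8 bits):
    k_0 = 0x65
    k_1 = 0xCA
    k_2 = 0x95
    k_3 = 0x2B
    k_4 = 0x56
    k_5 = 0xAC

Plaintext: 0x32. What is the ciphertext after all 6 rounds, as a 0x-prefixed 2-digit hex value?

s_0 = plaintext = 0x32
s_1 = Round(s_0, k_0) = 0x03
s_2 = Round(s_1, k_1) = 0x64
s_3 = Round(s_2, k_2) = 0xE1
s_4 = Round(s_3, k_3) = 0xBF
s_5 = Round(s_4, k_4) = 0x85
s_6 = Round(s_5, k_5) = 0xE0

0xE0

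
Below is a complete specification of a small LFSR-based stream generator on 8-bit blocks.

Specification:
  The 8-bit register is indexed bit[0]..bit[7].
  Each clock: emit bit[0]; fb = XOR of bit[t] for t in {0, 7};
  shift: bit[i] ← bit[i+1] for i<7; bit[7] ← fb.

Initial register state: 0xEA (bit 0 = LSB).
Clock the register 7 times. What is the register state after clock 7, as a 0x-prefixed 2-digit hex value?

reg_0 = 0xEA
clock 1: out=0, reg = 0xF5
clock 2: out=1, reg = 0x7A
clock 3: out=0, reg = 0x3D
clock 4: out=1, reg = 0x9E
clock 5: out=0, reg = 0xCF
clock 6: out=1, reg = 0x67
clock 7: out=1, reg = 0xB3

0xB3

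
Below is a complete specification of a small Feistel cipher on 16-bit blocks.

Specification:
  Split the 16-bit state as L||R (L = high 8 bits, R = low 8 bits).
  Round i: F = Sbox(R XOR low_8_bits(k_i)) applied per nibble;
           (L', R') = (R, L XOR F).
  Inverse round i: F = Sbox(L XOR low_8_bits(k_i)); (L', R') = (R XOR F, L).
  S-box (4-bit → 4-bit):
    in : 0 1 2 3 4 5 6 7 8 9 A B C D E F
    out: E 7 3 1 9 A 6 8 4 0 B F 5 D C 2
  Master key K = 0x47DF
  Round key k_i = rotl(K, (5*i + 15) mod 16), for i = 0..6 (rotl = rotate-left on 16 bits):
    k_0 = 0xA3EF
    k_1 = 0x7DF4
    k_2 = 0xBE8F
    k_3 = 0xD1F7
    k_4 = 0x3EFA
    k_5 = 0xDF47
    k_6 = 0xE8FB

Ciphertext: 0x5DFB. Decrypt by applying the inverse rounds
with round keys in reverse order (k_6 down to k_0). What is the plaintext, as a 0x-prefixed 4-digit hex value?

s_0 = ciphertext = 0x5DFB
s_1 = InvRound(s_0, k_6) = 0x4D5D
s_2 = InvRound(s_1, k_5) = 0xB64D
s_3 = InvRound(s_2, k_4) = 0xD8B6
s_4 = InvRound(s_3, k_3) = 0x84D8
s_5 = InvRound(s_4, k_2) = 0x3784
s_6 = InvRound(s_5, k_1) = 0xD537
s_7 = InvRound(s_6, k_0) = 0x2CD5

0x2CD5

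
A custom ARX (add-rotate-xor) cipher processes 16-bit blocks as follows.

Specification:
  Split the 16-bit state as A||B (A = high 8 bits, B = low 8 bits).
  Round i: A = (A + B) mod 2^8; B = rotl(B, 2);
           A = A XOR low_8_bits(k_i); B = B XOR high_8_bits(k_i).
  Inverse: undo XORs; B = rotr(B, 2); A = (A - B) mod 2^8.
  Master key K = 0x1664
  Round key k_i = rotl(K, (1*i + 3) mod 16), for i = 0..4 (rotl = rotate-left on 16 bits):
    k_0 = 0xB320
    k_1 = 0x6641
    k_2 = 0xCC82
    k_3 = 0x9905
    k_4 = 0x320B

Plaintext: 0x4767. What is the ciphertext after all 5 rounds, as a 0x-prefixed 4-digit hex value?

0x572F

s_0 = plaintext = 0x4767
s_1 = Round(s_0, k_0) = 0x8E2E
s_2 = Round(s_1, k_1) = 0xFDDE
s_3 = Round(s_2, k_2) = 0x59B7
s_4 = Round(s_3, k_3) = 0x1547
s_5 = Round(s_4, k_4) = 0x572F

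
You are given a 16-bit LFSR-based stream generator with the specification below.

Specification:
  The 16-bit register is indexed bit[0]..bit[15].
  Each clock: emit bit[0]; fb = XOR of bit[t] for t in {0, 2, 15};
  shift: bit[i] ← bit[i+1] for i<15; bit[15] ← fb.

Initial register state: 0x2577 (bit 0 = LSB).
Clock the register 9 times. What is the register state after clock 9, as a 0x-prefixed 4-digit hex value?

reg_0 = 0x2577
clock 1: out=1, reg = 0x12BB
clock 2: out=1, reg = 0x895D
clock 3: out=1, reg = 0xC4AE
clock 4: out=0, reg = 0x6257
clock 5: out=1, reg = 0x312B
clock 6: out=1, reg = 0x9895
clock 7: out=1, reg = 0xCC4A
clock 8: out=0, reg = 0xE625
clock 9: out=1, reg = 0xF312

0xF312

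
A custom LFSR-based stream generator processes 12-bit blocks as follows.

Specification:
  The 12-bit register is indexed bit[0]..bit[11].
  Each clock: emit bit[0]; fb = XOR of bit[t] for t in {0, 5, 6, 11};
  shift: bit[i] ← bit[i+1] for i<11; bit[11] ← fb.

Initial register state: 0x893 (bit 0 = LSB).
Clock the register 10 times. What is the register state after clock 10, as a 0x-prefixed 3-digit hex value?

0x2B2

reg_0 = 0x893
clock 1: out=1, reg = 0x449
clock 2: out=1, reg = 0x224
clock 3: out=0, reg = 0x912
clock 4: out=0, reg = 0xC89
clock 5: out=1, reg = 0x644
clock 6: out=0, reg = 0xB22
clock 7: out=0, reg = 0x591
clock 8: out=1, reg = 0xAC8
clock 9: out=0, reg = 0x564
clock 10: out=0, reg = 0x2B2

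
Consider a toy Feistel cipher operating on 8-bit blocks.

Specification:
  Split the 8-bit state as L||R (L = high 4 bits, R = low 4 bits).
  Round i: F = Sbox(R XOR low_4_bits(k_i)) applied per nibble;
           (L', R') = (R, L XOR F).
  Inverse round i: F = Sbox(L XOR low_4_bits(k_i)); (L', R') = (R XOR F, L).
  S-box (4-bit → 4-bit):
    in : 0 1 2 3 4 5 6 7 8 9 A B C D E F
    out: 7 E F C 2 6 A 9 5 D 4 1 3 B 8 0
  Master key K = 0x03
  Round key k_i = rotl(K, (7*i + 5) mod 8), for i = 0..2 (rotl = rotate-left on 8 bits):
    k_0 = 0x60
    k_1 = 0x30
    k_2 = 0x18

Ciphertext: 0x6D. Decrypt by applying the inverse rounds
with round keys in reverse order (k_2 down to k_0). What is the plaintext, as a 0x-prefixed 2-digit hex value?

s_0 = ciphertext = 0x6D
s_1 = InvRound(s_0, k_2) = 0x56
s_2 = InvRound(s_1, k_1) = 0x05
s_3 = InvRound(s_2, k_0) = 0x20

0x20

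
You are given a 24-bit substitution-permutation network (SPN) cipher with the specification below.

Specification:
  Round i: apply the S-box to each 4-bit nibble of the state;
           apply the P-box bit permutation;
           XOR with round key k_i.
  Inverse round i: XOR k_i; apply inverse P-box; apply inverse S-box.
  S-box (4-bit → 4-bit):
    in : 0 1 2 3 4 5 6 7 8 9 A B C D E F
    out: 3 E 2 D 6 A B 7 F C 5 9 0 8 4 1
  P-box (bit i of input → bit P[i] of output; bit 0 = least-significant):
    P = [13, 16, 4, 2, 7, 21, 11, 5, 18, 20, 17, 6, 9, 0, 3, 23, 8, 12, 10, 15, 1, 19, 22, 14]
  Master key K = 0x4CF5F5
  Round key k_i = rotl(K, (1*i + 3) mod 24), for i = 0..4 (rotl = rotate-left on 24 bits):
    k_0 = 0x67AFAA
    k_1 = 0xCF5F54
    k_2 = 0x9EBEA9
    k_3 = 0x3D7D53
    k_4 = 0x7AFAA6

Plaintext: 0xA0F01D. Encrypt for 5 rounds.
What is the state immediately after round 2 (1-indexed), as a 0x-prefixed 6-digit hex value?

0x3590F4

s_0 = plaintext = 0xA0F01D
s_1 = Round(s_0, k_0) = 0x13B48C
s_2 = Round(s_1, k_1) = 0x3590F4
s_3 = Round(s_2, k_2) = 0x4B6E33
s_4 = Round(s_3, k_3) = 0xF7D6E6
s_5 = Round(s_4, k_4) = 0xEFC7E0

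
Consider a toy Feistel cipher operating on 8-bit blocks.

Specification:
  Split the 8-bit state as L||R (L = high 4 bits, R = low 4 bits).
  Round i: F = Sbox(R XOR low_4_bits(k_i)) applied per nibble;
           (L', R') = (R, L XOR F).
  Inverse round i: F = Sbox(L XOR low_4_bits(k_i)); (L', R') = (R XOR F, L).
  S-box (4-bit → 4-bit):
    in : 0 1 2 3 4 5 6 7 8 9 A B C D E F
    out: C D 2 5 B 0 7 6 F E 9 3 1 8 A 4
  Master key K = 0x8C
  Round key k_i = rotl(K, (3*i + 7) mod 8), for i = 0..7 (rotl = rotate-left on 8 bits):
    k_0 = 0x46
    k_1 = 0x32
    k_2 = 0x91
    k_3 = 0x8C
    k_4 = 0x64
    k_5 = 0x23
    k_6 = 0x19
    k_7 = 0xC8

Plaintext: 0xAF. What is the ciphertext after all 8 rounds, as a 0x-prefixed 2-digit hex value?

s_0 = plaintext = 0xAF
s_1 = Round(s_0, k_0) = 0xF4
s_2 = Round(s_1, k_1) = 0x48
s_3 = Round(s_2, k_2) = 0x8A
s_4 = Round(s_3, k_3) = 0xAF
s_5 = Round(s_4, k_4) = 0xF9
s_6 = Round(s_5, k_5) = 0x96
s_7 = Round(s_6, k_6) = 0x6D
s_8 = Round(s_7, k_7) = 0xD6

0xD6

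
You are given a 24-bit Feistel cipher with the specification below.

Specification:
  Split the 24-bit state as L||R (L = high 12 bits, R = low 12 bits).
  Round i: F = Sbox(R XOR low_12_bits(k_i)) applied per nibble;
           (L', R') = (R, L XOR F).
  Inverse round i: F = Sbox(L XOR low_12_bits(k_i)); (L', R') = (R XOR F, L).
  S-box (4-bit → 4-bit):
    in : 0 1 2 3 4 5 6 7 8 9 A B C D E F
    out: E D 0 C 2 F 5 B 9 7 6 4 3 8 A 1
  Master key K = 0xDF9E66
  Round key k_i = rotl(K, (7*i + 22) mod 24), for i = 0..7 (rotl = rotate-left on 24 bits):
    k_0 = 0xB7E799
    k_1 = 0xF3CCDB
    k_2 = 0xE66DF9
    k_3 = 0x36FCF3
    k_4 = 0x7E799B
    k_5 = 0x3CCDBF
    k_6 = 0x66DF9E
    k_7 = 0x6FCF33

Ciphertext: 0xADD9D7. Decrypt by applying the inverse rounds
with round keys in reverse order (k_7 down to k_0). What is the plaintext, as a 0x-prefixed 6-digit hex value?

0x14DC25

s_0 = ciphertext = 0xADD9D7
s_1 = InvRound(s_0, k_7) = 0x67DADD
s_2 = InvRound(s_1, k_6) = 0xD7167D
s_3 = InvRound(s_2, k_5) = 0x847D71
s_4 = InvRound(s_3, k_4) = 0x0F2847
s_5 = InvRound(s_4, k_3) = 0xBAA0F2
s_6 = InvRound(s_5, k_2) = 0x50EBAA
s_7 = InvRound(s_6, k_1) = 0xC2550E
s_8 = InvRound(s_7, k_0) = 0x14DC25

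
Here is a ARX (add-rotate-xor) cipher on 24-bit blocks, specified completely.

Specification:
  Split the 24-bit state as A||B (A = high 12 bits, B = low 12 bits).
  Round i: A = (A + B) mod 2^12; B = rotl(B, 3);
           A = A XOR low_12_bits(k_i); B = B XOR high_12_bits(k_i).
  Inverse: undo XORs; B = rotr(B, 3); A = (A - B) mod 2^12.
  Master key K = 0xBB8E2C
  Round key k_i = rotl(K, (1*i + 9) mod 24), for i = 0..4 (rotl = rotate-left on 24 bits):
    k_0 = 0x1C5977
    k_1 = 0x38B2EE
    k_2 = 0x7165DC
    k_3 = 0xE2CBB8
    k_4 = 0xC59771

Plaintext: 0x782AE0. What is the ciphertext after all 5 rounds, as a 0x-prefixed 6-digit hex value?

0xF25813

s_0 = plaintext = 0x782AE0
s_1 = Round(s_0, k_0) = 0xB156C0
s_2 = Round(s_1, k_1) = 0x33B588
s_3 = Round(s_2, k_2) = 0xD1FB54
s_4 = Round(s_3, k_3) = 0x3CB489
s_5 = Round(s_4, k_4) = 0xF25813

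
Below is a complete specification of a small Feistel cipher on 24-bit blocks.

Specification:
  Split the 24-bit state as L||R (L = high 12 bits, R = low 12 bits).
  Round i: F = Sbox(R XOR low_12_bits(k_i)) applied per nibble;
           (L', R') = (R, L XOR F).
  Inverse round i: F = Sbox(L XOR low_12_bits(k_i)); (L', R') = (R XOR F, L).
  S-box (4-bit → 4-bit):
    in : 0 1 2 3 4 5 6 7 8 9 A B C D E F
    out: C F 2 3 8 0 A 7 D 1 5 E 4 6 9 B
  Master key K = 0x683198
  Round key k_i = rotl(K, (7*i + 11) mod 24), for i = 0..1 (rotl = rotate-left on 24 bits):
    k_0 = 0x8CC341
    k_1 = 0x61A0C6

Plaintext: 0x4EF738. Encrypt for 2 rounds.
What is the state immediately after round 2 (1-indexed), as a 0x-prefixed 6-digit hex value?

0xC9E335

s_0 = plaintext = 0x4EF738
s_1 = Round(s_0, k_0) = 0x738C9E
s_2 = Round(s_1, k_1) = 0xC9E335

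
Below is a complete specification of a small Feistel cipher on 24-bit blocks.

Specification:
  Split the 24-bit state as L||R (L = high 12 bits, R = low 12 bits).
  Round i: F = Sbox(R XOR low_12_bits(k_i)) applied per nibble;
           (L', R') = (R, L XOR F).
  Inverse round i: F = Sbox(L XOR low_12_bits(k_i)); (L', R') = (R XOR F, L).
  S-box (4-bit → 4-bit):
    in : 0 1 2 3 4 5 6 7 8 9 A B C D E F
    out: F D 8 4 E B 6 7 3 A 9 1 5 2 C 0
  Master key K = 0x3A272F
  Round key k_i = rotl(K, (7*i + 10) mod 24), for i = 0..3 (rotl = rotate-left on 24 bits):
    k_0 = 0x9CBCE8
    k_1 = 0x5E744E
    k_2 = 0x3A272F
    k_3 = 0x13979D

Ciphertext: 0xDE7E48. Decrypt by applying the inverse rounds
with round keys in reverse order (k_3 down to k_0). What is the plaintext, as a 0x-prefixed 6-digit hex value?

0x0A314A

s_0 = ciphertext = 0xDE7E48
s_1 = InvRound(s_0, k_3) = 0x731DE7
s_2 = InvRound(s_1, k_2) = 0x23B731
s_3 = InvRound(s_2, k_1) = 0x14A23B
s_4 = InvRound(s_3, k_0) = 0x0A314A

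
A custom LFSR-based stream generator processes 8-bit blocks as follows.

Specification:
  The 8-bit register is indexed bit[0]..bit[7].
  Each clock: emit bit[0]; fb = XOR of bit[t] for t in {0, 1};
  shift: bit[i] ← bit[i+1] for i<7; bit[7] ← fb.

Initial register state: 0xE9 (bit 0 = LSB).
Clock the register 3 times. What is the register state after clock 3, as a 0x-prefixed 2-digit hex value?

reg_0 = 0xE9
clock 1: out=1, reg = 0xF4
clock 2: out=0, reg = 0x7A
clock 3: out=0, reg = 0xBD

0xBD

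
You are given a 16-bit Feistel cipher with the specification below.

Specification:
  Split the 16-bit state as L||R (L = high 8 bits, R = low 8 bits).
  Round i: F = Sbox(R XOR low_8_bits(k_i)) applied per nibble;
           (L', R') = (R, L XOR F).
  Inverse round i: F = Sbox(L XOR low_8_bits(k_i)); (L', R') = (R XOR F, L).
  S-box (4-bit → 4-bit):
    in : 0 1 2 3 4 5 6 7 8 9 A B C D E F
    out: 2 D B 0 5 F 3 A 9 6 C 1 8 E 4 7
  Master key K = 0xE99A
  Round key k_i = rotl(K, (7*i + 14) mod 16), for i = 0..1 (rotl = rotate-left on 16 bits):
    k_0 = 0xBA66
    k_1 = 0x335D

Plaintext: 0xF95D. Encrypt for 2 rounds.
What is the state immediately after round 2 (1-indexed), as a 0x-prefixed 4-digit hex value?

s_0 = plaintext = 0xF95D
s_1 = Round(s_0, k_0) = 0x5DF8
s_2 = Round(s_1, k_1) = 0xF892

0xF892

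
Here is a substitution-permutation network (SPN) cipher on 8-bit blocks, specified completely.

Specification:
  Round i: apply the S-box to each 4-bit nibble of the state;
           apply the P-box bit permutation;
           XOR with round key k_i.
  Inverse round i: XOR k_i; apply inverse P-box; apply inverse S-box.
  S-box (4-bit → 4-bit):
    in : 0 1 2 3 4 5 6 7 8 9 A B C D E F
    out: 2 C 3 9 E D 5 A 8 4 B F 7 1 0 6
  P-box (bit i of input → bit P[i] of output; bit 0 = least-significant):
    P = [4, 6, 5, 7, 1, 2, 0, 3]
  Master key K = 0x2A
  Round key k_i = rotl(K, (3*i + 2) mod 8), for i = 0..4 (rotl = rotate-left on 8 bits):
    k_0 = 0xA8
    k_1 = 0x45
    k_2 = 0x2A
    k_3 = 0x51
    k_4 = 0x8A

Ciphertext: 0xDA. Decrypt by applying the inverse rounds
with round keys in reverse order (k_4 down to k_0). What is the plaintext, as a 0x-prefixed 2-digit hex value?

s_0 = ciphertext = 0xDA
s_1 = InvRound(s_0, k_4) = 0xE2
s_2 = InvRound(s_1, k_3) = 0x65
s_3 = InvRound(s_2, k_2) = 0xB0
s_4 = InvRound(s_3, k_1) = 0xFB
s_5 = InvRound(s_4, k_0) = 0x62

0x62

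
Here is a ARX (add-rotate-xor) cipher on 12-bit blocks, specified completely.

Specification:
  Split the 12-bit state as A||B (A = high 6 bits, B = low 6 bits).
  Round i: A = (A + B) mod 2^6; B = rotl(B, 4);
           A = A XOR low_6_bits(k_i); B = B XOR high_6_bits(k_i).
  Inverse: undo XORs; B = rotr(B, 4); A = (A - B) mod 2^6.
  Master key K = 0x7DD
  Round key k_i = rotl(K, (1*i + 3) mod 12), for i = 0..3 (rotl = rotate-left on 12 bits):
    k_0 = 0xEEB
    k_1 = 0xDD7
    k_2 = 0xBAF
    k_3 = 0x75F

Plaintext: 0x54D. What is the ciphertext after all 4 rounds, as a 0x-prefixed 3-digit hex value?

s_0 = plaintext = 0x54D
s_1 = Round(s_0, k_0) = 0x268
s_2 = Round(s_1, k_1) = 0x9BD
s_3 = Round(s_2, k_2) = 0x331
s_4 = Round(s_3, k_3) = 0x881

0x881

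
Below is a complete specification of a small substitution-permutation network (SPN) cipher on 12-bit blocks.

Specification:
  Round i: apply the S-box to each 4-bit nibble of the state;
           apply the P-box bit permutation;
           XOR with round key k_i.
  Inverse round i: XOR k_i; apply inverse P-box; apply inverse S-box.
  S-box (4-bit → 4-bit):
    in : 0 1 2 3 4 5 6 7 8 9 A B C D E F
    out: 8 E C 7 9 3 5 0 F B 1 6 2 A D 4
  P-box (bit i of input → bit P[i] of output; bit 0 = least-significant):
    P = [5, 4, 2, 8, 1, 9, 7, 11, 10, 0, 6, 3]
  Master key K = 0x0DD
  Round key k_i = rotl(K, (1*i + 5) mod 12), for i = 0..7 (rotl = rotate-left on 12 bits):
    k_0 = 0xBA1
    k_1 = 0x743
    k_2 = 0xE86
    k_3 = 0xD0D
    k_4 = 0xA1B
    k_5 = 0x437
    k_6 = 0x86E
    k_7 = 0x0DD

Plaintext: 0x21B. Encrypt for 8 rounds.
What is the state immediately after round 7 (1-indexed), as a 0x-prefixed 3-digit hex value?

0x665

s_0 = plaintext = 0x21B
s_1 = Round(s_0, k_0) = 0x17D
s_2 = Round(s_1, k_1) = 0x61A
s_3 = Round(s_2, k_2) = 0x066
s_4 = Round(s_3, k_3) = 0xDA3
s_5 = Round(s_4, k_4) = 0xA24
s_6 = Round(s_5, k_5) = 0x997
s_7 = Round(s_6, k_6) = 0x665
s_8 = Round(s_7, k_7) = 0x42F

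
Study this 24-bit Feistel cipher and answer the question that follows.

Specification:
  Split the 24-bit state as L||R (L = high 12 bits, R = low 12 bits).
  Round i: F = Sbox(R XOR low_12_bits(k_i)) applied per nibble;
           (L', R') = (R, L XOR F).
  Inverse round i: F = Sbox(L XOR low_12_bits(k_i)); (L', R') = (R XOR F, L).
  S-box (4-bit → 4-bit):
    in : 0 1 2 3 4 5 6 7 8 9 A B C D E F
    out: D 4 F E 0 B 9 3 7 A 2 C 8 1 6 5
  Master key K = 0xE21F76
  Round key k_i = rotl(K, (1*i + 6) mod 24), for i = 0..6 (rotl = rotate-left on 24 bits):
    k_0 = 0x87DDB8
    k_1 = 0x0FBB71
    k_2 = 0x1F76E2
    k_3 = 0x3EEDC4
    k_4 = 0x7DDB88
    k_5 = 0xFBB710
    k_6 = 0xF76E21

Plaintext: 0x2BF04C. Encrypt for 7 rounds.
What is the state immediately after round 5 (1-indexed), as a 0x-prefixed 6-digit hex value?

0x5B21DA

s_0 = plaintext = 0x2BF04C
s_1 = Round(s_0, k_0) = 0x04C3EF
s_2 = Round(s_1, k_1) = 0x3EF7EA
s_3 = Round(s_2, k_2) = 0x7EA738
s_4 = Round(s_3, k_3) = 0x7385B2
s_5 = Round(s_4, k_4) = 0x5B21DA
s_6 = Round(s_5, k_5) = 0x1DAC30
s_7 = Round(s_6, k_6) = 0xC30E9E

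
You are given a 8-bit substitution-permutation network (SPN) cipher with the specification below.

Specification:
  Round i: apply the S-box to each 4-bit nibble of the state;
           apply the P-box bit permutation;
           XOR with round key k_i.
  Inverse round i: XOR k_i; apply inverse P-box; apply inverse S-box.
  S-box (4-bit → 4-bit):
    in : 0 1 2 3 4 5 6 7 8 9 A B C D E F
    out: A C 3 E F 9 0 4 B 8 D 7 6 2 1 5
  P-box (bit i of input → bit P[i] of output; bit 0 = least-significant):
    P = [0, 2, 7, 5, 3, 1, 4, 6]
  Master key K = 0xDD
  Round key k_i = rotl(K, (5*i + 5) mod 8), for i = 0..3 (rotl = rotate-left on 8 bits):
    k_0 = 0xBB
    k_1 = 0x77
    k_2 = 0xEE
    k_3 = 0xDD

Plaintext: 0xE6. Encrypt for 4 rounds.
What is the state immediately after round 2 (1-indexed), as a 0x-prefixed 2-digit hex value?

0xC9

s_0 = plaintext = 0xE6
s_1 = Round(s_0, k_0) = 0xB3
s_2 = Round(s_1, k_1) = 0xC9
s_3 = Round(s_2, k_2) = 0xDC
s_4 = Round(s_3, k_3) = 0x5B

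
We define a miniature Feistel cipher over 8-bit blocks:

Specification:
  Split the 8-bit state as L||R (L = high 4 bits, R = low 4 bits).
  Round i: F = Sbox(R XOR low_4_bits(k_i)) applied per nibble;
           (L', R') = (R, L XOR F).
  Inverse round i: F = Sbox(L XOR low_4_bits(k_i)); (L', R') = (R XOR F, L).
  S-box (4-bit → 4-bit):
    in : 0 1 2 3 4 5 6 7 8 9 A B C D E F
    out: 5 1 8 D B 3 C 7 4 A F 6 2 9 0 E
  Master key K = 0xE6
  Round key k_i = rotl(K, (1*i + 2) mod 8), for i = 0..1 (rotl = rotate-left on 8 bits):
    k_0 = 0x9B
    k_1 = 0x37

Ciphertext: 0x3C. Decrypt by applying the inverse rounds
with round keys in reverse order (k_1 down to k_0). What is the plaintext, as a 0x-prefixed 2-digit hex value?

s_0 = ciphertext = 0x3C
s_1 = InvRound(s_0, k_1) = 0x73
s_2 = InvRound(s_1, k_0) = 0x17

0x17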